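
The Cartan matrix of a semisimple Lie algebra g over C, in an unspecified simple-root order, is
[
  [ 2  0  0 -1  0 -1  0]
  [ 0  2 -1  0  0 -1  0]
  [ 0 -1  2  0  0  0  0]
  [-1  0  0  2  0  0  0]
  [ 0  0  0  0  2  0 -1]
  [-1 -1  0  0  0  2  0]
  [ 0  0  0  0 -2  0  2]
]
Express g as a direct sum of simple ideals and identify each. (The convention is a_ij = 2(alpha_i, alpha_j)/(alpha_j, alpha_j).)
The diagram associated to this matrix has two connected components: the simple roots {alpha_1, alpha_2, alpha_3, alpha_4, alpha_6} form a chain of 5 nodes with single edges (A_5), and {alpha_5, alpha_7} form a chain of 2 nodes with a double edge at one end; the terminal node there is the unique short simple root (B_2). A semisimple Lie algebra decomposes uniquely as the direct sum of simple ideals, one per connected component of its Dynkin diagram, so g ≅ A_5 ⊕ B_2 (dimension 35 + 10 = 45).

A5 + B2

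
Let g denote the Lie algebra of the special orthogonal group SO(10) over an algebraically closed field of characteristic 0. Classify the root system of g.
This is so(10) with 10 even, which has dimension 10(10-1)/2 = 45 and rank 10/2 = 5. In the classification of classical Lie algebras, the orthogonal algebra so(2n) in an even number of variables has type D_n; here n = 5, so the Dynkin diagram is a chain of 3 nodes with a fork of two nodes at one end (D_5). Hence the type is D_5.

type D_5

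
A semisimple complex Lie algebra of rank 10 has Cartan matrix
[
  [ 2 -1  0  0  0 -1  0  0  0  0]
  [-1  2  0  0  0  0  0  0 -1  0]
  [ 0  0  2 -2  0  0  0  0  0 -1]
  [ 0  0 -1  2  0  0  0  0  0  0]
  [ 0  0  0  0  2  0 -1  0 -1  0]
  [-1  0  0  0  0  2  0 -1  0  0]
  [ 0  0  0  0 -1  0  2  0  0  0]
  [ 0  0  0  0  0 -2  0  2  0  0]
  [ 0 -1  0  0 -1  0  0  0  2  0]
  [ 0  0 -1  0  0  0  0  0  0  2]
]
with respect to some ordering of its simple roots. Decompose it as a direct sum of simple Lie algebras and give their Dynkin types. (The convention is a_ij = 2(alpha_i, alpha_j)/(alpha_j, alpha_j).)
The diagram associated to this matrix has two connected components: the simple roots {alpha_3, alpha_4, alpha_10} form a chain of 3 nodes with a double edge at one end; the terminal node there is the unique short simple root (B_3), and {alpha_1, alpha_2, alpha_5, alpha_6, alpha_7, alpha_8, alpha_9} form a chain of 7 nodes with a double edge at one end; the terminal node there is the unique long simple root (C_7). A semisimple Lie algebra decomposes uniquely as the direct sum of simple ideals, one per connected component of its Dynkin diagram, so g ≅ B_3 ⊕ C_7 (dimension 21 + 105 = 126).

B3 ⊕ C7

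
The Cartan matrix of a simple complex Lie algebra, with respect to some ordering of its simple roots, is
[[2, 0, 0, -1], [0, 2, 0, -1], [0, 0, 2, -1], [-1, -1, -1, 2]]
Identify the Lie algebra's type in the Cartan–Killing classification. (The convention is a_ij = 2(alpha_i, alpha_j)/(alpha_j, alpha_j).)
D4

The matrix has rank 4 with 2's on the diagonal. Reading the off-diagonal entries as Dynkin edges (a single edge where a_ij = a_ji = -1; a double or triple edge where a_ij * a_ji = 2 or 3), the diagram is a chain of 2 nodes with a fork of two nodes at one end (D_4). One simple-root ordering that puts it in standard form is (alpha_1, alpha_4, alpha_3, alpha_2). So the algebra is type D_4, i.e. so(8).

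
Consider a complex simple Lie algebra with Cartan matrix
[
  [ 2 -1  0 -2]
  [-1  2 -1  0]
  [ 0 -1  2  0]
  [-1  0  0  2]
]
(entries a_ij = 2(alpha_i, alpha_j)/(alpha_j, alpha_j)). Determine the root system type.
The matrix has rank 4 with 2's on the diagonal. Reading the off-diagonal entries as Dynkin edges (a single edge where a_ij = a_ji = -1; a double or triple edge where a_ij * a_ji = 2 or 3), the diagram is a chain of 4 nodes with a double edge at one end; the terminal node there is the unique short simple root (B_4). One simple-root ordering that puts it in standard form is (alpha_3, alpha_2, alpha_1, alpha_4). So the algebra is type B_4, i.e. so(9).

type B_4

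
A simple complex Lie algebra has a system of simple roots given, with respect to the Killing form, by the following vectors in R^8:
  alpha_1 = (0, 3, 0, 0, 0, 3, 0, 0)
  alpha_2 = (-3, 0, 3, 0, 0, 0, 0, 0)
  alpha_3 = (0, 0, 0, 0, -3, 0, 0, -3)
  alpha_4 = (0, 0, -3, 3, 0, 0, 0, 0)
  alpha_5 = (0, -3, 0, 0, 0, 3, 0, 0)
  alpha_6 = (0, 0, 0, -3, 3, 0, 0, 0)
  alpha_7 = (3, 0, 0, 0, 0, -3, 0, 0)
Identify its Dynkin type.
Compute the Cartan integers a_ij = 2(alpha_i, alpha_j)/(alpha_j, alpha_j); the resulting 7x7 Cartan matrix is
[[2, 0, 0, 0, 0, 0, -1], [0, 2, 0, -1, 0, 0, -1], [0, 0, 2, 0, 0, -1, 0], [0, -1, 0, 2, 0, -1, 0], [0, 0, 0, 0, 2, 0, -1], [0, 0, -1, -1, 0, 2, 0], [-1, -1, 0, 0, -1, 0, 2]].
All simple roots have the same length, so the diagram is simply laced. The associated Dynkin diagram is a chain of 5 nodes with a fork of two nodes at one end (D_7), so the type is D_7 (the algebra so(14)).

type D_7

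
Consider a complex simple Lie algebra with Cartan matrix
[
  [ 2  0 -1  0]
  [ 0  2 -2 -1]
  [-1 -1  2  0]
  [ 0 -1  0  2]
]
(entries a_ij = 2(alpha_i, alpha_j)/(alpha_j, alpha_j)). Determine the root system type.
The matrix has rank 4 with 2's on the diagonal. Reading the off-diagonal entries as Dynkin edges (a single edge where a_ij = a_ji = -1; a double or triple edge where a_ij * a_ji = 2 or 3), the diagram is a chain of 4 nodes with a double edge between the middle two (F_4). One simple-root ordering that puts it in standard form is (alpha_4, alpha_2, alpha_3, alpha_1). So the algebra is type F_4.

F_4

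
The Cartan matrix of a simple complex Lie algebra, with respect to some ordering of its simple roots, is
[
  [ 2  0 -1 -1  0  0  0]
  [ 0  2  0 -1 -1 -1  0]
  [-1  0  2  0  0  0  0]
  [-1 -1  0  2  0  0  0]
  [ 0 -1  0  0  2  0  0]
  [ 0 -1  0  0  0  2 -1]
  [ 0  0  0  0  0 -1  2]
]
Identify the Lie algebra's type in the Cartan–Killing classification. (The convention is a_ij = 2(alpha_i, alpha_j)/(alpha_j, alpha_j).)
The matrix has rank 7 with 2's on the diagonal. Reading the off-diagonal entries as Dynkin edges (a single edge where a_ij = a_ji = -1; a double or triple edge where a_ij * a_ji = 2 or 3), the diagram is a chain of 6 nodes with one extra node attached to the third node from one end (E_7). One simple-root ordering that puts it in standard form is (alpha_7, alpha_5, alpha_6, alpha_2, alpha_4, alpha_1, alpha_3). So the algebra is type E_7.

type E_7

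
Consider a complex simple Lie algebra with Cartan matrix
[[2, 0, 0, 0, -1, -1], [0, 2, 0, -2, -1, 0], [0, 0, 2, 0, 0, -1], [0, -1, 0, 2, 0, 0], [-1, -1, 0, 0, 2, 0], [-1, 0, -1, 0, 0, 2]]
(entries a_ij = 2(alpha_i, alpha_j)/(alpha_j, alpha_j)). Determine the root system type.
B6

The matrix has rank 6 with 2's on the diagonal. Reading the off-diagonal entries as Dynkin edges (a single edge where a_ij = a_ji = -1; a double or triple edge where a_ij * a_ji = 2 or 3), the diagram is a chain of 6 nodes with a double edge at one end; the terminal node there is the unique short simple root (B_6). One simple-root ordering that puts it in standard form is (alpha_3, alpha_6, alpha_1, alpha_5, alpha_2, alpha_4). So the algebra is type B_6, i.e. so(13).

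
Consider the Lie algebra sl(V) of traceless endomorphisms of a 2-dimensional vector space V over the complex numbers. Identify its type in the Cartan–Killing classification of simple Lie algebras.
A_1 (sl(2))

This is sl(2), which has dimension 2^2 - 1 = 3 and rank 2 - 1 = 1 (a Cartan subalgebra is the diagonal traceless matrices). In the classification of classical Lie algebras, the special linear algebra sl(n+1) has type A_n; here n = 1, so the Dynkin diagram is a chain of 1 nodes with single edges (A_1). Hence the type is A_1.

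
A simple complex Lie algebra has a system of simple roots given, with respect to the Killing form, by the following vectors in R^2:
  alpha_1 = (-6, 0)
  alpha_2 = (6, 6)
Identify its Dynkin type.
Compute the Cartan integers a_ij = 2(alpha_i, alpha_j)/(alpha_j, alpha_j); the resulting 2x2 Cartan matrix is
[[2, -1], [-2, 2]].
The roots have two lengths (squared-length ratio 2:1); the short ones are alpha_{1}. The associated Dynkin diagram is a chain of 2 nodes with a double edge at one end; the terminal node there is the unique short simple root (B_2), so the type is B_2 (the algebra so(5)).

B2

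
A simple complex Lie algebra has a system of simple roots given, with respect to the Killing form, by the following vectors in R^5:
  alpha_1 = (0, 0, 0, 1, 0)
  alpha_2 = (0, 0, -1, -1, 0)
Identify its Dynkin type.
B2

Compute the Cartan integers a_ij = 2(alpha_i, alpha_j)/(alpha_j, alpha_j); the resulting 2x2 Cartan matrix is
[[2, -1], [-2, 2]].
The roots have two lengths (squared-length ratio 2:1); the short ones are alpha_{1}. The associated Dynkin diagram is a chain of 2 nodes with a double edge at one end; the terminal node there is the unique short simple root (B_2), so the type is B_2 (the algebra so(5)).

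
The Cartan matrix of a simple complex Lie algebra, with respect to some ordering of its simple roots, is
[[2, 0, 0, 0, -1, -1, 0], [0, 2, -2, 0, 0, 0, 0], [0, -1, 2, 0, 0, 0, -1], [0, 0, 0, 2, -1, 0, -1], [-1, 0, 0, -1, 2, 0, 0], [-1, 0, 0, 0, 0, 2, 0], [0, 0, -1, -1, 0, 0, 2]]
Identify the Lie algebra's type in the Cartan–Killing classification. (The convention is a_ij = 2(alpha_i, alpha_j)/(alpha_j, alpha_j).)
The matrix has rank 7 with 2's on the diagonal. Reading the off-diagonal entries as Dynkin edges (a single edge where a_ij = a_ji = -1; a double or triple edge where a_ij * a_ji = 2 or 3), the diagram is a chain of 7 nodes with a double edge at one end; the terminal node there is the unique long simple root (C_7). One simple-root ordering that puts it in standard form is (alpha_6, alpha_1, alpha_5, alpha_4, alpha_7, alpha_3, alpha_2). So the algebra is type C_7, i.e. sp(14).

C7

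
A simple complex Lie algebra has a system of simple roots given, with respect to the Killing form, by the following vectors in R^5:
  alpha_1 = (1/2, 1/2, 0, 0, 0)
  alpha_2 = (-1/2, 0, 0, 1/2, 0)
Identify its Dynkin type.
Compute the Cartan integers a_ij = 2(alpha_i, alpha_j)/(alpha_j, alpha_j); the resulting 2x2 Cartan matrix is
[[2, -1], [-1, 2]].
All simple roots have the same length, so the diagram is simply laced. The associated Dynkin diagram is a chain of 2 nodes with single edges (A_2), so the type is A_2 (the algebra sl(3)).

A_2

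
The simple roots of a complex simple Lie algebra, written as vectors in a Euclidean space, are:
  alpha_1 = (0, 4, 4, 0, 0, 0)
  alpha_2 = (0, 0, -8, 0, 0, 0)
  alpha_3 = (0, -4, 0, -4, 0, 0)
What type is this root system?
C_3

Compute the Cartan integers a_ij = 2(alpha_i, alpha_j)/(alpha_j, alpha_j); the resulting 3x3 Cartan matrix is
[[2, -1, -1], [-2, 2, 0], [-1, 0, 2]].
The roots have two lengths (squared-length ratio 2:1); the short ones are alpha_{1,3}. The associated Dynkin diagram is a chain of 3 nodes with a double edge at one end; the terminal node there is the unique long simple root (C_3), so the type is C_3 (the algebra sp(6)).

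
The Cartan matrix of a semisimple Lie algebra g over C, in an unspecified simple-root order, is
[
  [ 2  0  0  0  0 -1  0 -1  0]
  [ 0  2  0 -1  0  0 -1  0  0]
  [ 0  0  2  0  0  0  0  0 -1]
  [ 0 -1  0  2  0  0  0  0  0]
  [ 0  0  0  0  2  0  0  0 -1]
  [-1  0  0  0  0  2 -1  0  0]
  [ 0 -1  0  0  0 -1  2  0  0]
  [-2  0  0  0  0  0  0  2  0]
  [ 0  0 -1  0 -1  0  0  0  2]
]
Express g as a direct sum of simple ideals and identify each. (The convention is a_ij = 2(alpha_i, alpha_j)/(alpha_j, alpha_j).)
A3 + C6

The diagram associated to this matrix has two connected components: the simple roots {alpha_3, alpha_5, alpha_9} form a chain of 3 nodes with single edges (A_3), and {alpha_1, alpha_2, alpha_4, alpha_6, alpha_7, alpha_8} form a chain of 6 nodes with a double edge at one end; the terminal node there is the unique long simple root (C_6). A semisimple Lie algebra decomposes uniquely as the direct sum of simple ideals, one per connected component of its Dynkin diagram, so g ≅ A_3 ⊕ C_6 (dimension 15 + 78 = 93).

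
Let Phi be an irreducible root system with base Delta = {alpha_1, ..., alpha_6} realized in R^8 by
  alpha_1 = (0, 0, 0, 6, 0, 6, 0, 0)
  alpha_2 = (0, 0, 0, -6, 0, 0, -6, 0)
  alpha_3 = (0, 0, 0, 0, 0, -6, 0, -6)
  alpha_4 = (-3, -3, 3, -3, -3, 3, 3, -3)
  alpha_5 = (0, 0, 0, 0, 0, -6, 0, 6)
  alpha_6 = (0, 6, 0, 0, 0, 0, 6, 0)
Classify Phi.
E_6

Compute the Cartan integers a_ij = 2(alpha_i, alpha_j)/(alpha_j, alpha_j); the resulting 6x6 Cartan matrix is
[[2, -1, -1, 0, -1, 0], [-1, 2, 0, 0, 0, -1], [-1, 0, 2, 0, 0, 0], [0, 0, 0, 2, -1, 0], [-1, 0, 0, -1, 2, 0], [0, -1, 0, 0, 0, 2]].
All simple roots have the same length, so the diagram is simply laced. The associated Dynkin diagram is a chain of 5 nodes with one extra node attached to the third node from one end (E_6), so the type is E_6.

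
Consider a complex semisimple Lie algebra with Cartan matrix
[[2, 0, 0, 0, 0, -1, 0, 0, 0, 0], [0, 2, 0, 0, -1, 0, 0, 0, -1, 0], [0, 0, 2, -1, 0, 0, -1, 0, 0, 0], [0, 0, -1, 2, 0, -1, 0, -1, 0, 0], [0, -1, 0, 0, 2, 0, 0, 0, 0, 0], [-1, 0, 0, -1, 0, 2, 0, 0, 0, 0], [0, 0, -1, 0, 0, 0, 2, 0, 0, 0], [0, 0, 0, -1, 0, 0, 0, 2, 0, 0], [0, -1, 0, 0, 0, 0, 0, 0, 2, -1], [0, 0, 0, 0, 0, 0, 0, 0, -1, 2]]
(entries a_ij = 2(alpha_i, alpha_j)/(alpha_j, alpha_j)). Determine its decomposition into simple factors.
type A_4 + type E_6

The diagram associated to this matrix has two connected components: the simple roots {alpha_2, alpha_5, alpha_9, alpha_10} form a chain of 4 nodes with single edges (A_4), and {alpha_1, alpha_3, alpha_4, alpha_6, alpha_7, alpha_8} form a chain of 5 nodes with one extra node attached to the third node from one end (E_6). A semisimple Lie algebra decomposes uniquely as the direct sum of simple ideals, one per connected component of its Dynkin diagram, so g ≅ A_4 ⊕ E_6 (dimension 24 + 78 = 102).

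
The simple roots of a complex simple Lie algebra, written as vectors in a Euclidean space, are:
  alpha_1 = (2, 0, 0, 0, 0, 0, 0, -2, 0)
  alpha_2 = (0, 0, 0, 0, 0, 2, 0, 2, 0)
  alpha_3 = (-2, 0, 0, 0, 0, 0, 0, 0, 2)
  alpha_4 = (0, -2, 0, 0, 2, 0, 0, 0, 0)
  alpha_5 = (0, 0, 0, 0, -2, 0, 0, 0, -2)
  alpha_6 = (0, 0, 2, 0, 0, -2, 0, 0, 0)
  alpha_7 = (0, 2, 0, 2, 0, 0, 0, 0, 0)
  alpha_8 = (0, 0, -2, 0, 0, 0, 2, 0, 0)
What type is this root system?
Compute the Cartan integers a_ij = 2(alpha_i, alpha_j)/(alpha_j, alpha_j); the resulting 8x8 Cartan matrix is
[[2, -1, -1, 0, 0, 0, 0, 0], [-1, 2, 0, 0, 0, -1, 0, 0], [-1, 0, 2, 0, -1, 0, 0, 0], [0, 0, 0, 2, -1, 0, -1, 0], [0, 0, -1, -1, 2, 0, 0, 0], [0, -1, 0, 0, 0, 2, 0, -1], [0, 0, 0, -1, 0, 0, 2, 0], [0, 0, 0, 0, 0, -1, 0, 2]].
All simple roots have the same length, so the diagram is simply laced. The associated Dynkin diagram is a chain of 8 nodes with single edges (A_8), so the type is A_8 (the algebra sl(9)).

A_8 (sl(9))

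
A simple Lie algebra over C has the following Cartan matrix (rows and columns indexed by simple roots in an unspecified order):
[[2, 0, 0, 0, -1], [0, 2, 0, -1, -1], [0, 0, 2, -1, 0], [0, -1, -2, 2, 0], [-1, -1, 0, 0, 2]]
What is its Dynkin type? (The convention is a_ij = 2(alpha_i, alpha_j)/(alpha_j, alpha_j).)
The matrix has rank 5 with 2's on the diagonal. Reading the off-diagonal entries as Dynkin edges (a single edge where a_ij = a_ji = -1; a double or triple edge where a_ij * a_ji = 2 or 3), the diagram is a chain of 5 nodes with a double edge at one end; the terminal node there is the unique short simple root (B_5). One simple-root ordering that puts it in standard form is (alpha_1, alpha_5, alpha_2, alpha_4, alpha_3). So the algebra is type B_5, i.e. so(11).

type B_5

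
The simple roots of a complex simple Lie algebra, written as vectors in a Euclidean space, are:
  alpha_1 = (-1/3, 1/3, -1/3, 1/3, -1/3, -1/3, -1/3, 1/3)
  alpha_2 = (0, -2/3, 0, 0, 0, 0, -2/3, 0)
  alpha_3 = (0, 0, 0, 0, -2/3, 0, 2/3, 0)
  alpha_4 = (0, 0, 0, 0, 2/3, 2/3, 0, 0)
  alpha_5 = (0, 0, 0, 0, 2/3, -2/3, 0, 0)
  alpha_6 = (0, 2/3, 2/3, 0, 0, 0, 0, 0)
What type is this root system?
E6

Compute the Cartan integers a_ij = 2(alpha_i, alpha_j)/(alpha_j, alpha_j); the resulting 6x6 Cartan matrix is
[[2, 0, 0, -1, 0, 0], [0, 2, -1, 0, 0, -1], [0, -1, 2, -1, -1, 0], [-1, 0, -1, 2, 0, 0], [0, 0, -1, 0, 2, 0], [0, -1, 0, 0, 0, 2]].
All simple roots have the same length, so the diagram is simply laced. The associated Dynkin diagram is a chain of 5 nodes with one extra node attached to the third node from one end (E_6), so the type is E_6.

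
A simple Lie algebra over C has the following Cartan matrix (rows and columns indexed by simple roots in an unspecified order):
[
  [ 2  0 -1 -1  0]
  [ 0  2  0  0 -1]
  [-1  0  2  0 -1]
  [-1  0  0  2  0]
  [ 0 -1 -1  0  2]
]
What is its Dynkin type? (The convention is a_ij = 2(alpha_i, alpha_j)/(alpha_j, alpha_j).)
type A_5

The matrix has rank 5 with 2's on the diagonal. Reading the off-diagonal entries as Dynkin edges (a single edge where a_ij = a_ji = -1; a double or triple edge where a_ij * a_ji = 2 or 3), the diagram is a chain of 5 nodes with single edges (A_5). One simple-root ordering that puts it in standard form is (alpha_2, alpha_5, alpha_3, alpha_1, alpha_4). So the algebra is type A_5, i.e. sl(6).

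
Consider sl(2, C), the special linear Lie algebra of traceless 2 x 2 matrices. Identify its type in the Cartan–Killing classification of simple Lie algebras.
A_1

This is sl(2), which has dimension 2^2 - 1 = 3 and rank 2 - 1 = 1 (a Cartan subalgebra is the diagonal traceless matrices). In the classification of classical Lie algebras, the special linear algebra sl(n+1) has type A_n; here n = 1, so the Dynkin diagram is a chain of 1 nodes with single edges (A_1). Hence the type is A_1.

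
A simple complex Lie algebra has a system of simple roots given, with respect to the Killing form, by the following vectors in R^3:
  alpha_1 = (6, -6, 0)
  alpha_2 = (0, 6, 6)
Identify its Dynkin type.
A_2 (sl(3))

Compute the Cartan integers a_ij = 2(alpha_i, alpha_j)/(alpha_j, alpha_j); the resulting 2x2 Cartan matrix is
[[2, -1], [-1, 2]].
All simple roots have the same length, so the diagram is simply laced. The associated Dynkin diagram is a chain of 2 nodes with single edges (A_2), so the type is A_2 (the algebra sl(3)).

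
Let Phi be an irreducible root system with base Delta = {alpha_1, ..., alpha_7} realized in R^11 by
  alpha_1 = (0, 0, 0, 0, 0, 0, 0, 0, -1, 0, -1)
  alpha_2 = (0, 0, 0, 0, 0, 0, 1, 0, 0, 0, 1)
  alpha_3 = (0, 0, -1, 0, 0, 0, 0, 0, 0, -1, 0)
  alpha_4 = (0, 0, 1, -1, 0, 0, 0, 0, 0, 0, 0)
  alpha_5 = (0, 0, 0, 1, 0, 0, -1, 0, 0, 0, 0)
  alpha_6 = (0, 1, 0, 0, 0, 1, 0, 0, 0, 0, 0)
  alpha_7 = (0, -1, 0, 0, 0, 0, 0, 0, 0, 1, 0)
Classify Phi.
Compute the Cartan integers a_ij = 2(alpha_i, alpha_j)/(alpha_j, alpha_j); the resulting 7x7 Cartan matrix is
[[2, -1, 0, 0, 0, 0, 0], [-1, 2, 0, 0, -1, 0, 0], [0, 0, 2, -1, 0, 0, -1], [0, 0, -1, 2, -1, 0, 0], [0, -1, 0, -1, 2, 0, 0], [0, 0, 0, 0, 0, 2, -1], [0, 0, -1, 0, 0, -1, 2]].
All simple roots have the same length, so the diagram is simply laced. The associated Dynkin diagram is a chain of 7 nodes with single edges (A_7), so the type is A_7 (the algebra sl(8)).

type A_7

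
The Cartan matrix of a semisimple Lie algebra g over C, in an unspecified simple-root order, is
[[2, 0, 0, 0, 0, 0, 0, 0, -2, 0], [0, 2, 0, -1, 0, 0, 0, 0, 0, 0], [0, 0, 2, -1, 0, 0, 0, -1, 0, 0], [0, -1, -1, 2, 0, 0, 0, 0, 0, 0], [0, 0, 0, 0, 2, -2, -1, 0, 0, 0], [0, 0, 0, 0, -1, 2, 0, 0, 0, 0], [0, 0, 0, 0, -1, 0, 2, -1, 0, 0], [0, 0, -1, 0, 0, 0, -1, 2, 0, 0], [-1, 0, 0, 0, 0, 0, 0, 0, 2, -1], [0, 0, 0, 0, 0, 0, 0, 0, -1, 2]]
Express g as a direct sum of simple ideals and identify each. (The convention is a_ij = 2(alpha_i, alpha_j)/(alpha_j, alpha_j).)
B_7 (so(15)) + C_3 (sp(6))

The diagram associated to this matrix has two connected components: the simple roots {alpha_2, alpha_3, alpha_4, alpha_5, alpha_6, alpha_7, alpha_8} form a chain of 7 nodes with a double edge at one end; the terminal node there is the unique short simple root (B_7), and {alpha_1, alpha_9, alpha_10} form a chain of 3 nodes with a double edge at one end; the terminal node there is the unique long simple root (C_3). A semisimple Lie algebra decomposes uniquely as the direct sum of simple ideals, one per connected component of its Dynkin diagram, so g ≅ B_7 ⊕ C_3 (dimension 105 + 21 = 126).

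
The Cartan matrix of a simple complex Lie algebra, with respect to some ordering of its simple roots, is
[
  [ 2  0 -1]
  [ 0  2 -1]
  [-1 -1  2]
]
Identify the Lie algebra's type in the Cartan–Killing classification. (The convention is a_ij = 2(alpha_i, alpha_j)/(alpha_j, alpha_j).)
The matrix has rank 3 with 2's on the diagonal. Reading the off-diagonal entries as Dynkin edges (a single edge where a_ij = a_ji = -1; a double or triple edge where a_ij * a_ji = 2 or 3), the diagram is a chain of 3 nodes with single edges (A_3). One simple-root ordering that puts it in standard form is (alpha_2, alpha_3, alpha_1). So the algebra is type A_3, i.e. sl(4).

A_3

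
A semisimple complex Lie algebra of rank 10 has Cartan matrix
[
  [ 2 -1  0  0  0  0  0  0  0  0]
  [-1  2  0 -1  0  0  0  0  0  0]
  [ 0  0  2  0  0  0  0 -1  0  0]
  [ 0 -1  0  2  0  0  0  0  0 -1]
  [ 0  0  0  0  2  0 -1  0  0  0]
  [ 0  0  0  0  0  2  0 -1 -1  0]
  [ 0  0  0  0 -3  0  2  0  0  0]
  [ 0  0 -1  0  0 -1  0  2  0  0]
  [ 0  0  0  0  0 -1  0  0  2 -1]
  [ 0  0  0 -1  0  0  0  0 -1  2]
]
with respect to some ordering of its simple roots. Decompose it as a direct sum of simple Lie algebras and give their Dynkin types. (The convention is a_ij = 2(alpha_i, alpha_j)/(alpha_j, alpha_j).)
A_8 ⊕ G_2

The diagram associated to this matrix has two connected components: the simple roots {alpha_1, alpha_2, alpha_3, alpha_4, alpha_6, alpha_8, alpha_9, alpha_10} form a chain of 8 nodes with single edges (A_8), and {alpha_5, alpha_7} form two nodes joined by a triple edge (G_2). A semisimple Lie algebra decomposes uniquely as the direct sum of simple ideals, one per connected component of its Dynkin diagram, so g ≅ A_8 ⊕ G_2 (dimension 80 + 14 = 94).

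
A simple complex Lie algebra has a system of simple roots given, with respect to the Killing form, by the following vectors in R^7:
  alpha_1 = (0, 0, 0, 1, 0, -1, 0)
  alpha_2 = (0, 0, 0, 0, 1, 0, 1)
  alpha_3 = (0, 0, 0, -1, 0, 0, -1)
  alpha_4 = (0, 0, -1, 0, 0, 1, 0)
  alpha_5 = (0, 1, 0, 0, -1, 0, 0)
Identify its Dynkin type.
Compute the Cartan integers a_ij = 2(alpha_i, alpha_j)/(alpha_j, alpha_j); the resulting 5x5 Cartan matrix is
[[2, 0, -1, -1, 0], [0, 2, -1, 0, -1], [-1, -1, 2, 0, 0], [-1, 0, 0, 2, 0], [0, -1, 0, 0, 2]].
All simple roots have the same length, so the diagram is simply laced. The associated Dynkin diagram is a chain of 5 nodes with single edges (A_5), so the type is A_5 (the algebra sl(6)).

A_5 (sl(6))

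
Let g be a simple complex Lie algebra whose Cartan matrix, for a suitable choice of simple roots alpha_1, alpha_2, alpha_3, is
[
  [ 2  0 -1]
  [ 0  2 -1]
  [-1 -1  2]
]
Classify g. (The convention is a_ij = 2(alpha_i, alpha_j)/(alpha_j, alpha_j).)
A_3 (sl(4))

The matrix has rank 3 with 2's on the diagonal. Reading the off-diagonal entries as Dynkin edges (a single edge where a_ij = a_ji = -1; a double or triple edge where a_ij * a_ji = 2 or 3), the diagram is a chain of 3 nodes with single edges (A_3). One simple-root ordering that puts it in standard form is (alpha_1, alpha_3, alpha_2). So the algebra is type A_3, i.e. sl(4).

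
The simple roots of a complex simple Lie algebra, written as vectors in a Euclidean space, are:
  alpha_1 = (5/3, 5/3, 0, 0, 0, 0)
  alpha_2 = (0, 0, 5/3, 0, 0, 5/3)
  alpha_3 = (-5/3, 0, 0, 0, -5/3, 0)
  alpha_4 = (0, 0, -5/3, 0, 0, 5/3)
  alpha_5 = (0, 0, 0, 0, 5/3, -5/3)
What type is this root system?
Compute the Cartan integers a_ij = 2(alpha_i, alpha_j)/(alpha_j, alpha_j); the resulting 5x5 Cartan matrix is
[[2, 0, -1, 0, 0], [0, 2, 0, 0, -1], [-1, 0, 2, 0, -1], [0, 0, 0, 2, -1], [0, -1, -1, -1, 2]].
All simple roots have the same length, so the diagram is simply laced. The associated Dynkin diagram is a chain of 3 nodes with a fork of two nodes at one end (D_5), so the type is D_5 (the algebra so(10)).

D_5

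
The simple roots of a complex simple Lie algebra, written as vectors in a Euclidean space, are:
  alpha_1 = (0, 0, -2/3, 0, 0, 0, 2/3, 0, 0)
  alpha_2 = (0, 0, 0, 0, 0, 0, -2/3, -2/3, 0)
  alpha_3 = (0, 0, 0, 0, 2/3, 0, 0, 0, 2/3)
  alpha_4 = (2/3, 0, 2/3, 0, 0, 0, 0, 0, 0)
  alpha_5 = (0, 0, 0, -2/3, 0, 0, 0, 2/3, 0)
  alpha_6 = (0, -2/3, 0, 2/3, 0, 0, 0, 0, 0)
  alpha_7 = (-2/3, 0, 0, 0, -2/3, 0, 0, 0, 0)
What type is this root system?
A7

Compute the Cartan integers a_ij = 2(alpha_i, alpha_j)/(alpha_j, alpha_j); the resulting 7x7 Cartan matrix is
[[2, -1, 0, -1, 0, 0, 0], [-1, 2, 0, 0, -1, 0, 0], [0, 0, 2, 0, 0, 0, -1], [-1, 0, 0, 2, 0, 0, -1], [0, -1, 0, 0, 2, -1, 0], [0, 0, 0, 0, -1, 2, 0], [0, 0, -1, -1, 0, 0, 2]].
All simple roots have the same length, so the diagram is simply laced. The associated Dynkin diagram is a chain of 7 nodes with single edges (A_7), so the type is A_7 (the algebra sl(8)).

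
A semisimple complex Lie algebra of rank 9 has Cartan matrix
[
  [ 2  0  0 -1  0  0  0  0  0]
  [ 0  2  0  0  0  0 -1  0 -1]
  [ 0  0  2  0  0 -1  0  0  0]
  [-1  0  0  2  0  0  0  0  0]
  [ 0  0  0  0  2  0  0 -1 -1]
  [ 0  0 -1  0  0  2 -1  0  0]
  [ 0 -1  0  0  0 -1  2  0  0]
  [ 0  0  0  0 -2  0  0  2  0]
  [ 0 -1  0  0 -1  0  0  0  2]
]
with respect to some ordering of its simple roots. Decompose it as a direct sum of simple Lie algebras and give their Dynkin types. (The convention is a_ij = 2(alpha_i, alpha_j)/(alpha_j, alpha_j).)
The diagram associated to this matrix has two connected components: the simple roots {alpha_1, alpha_4} form a chain of 2 nodes with single edges (A_2), and {alpha_2, alpha_3, alpha_5, alpha_6, alpha_7, alpha_8, alpha_9} form a chain of 7 nodes with a double edge at one end; the terminal node there is the unique long simple root (C_7). A semisimple Lie algebra decomposes uniquely as the direct sum of simple ideals, one per connected component of its Dynkin diagram, so g ≅ A_2 ⊕ C_7 (dimension 8 + 105 = 113).

A_2 (sl(3)) + C_7 (sp(14))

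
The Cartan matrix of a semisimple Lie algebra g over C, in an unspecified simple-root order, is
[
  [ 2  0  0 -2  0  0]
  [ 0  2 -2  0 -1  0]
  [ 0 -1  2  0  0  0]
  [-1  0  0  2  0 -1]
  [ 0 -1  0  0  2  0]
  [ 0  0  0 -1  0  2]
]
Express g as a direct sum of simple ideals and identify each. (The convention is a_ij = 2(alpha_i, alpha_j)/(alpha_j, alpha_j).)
B_3 + C_3

The diagram associated to this matrix has two connected components: the simple roots {alpha_2, alpha_3, alpha_5} form a chain of 3 nodes with a double edge at one end; the terminal node there is the unique short simple root (B_3), and {alpha_1, alpha_4, alpha_6} form a chain of 3 nodes with a double edge at one end; the terminal node there is the unique long simple root (C_3). A semisimple Lie algebra decomposes uniquely as the direct sum of simple ideals, one per connected component of its Dynkin diagram, so g ≅ B_3 ⊕ C_3 (dimension 21 + 21 = 42).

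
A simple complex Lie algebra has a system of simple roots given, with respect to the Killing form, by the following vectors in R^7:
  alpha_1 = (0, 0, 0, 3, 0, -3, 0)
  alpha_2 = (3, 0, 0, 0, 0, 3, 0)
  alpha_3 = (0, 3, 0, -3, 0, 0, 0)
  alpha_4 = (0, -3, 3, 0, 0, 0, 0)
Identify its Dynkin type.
Compute the Cartan integers a_ij = 2(alpha_i, alpha_j)/(alpha_j, alpha_j); the resulting 4x4 Cartan matrix is
[[2, -1, -1, 0], [-1, 2, 0, 0], [-1, 0, 2, -1], [0, 0, -1, 2]].
All simple roots have the same length, so the diagram is simply laced. The associated Dynkin diagram is a chain of 4 nodes with single edges (A_4), so the type is A_4 (the algebra sl(5)).

A4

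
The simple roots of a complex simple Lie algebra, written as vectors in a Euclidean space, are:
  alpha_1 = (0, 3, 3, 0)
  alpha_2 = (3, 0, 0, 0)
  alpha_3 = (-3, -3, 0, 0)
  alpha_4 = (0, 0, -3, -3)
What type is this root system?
Compute the Cartan integers a_ij = 2(alpha_i, alpha_j)/(alpha_j, alpha_j); the resulting 4x4 Cartan matrix is
[[2, 0, -1, -1], [0, 2, -1, 0], [-1, -2, 2, 0], [-1, 0, 0, 2]].
The roots have two lengths (squared-length ratio 2:1); the short ones are alpha_{2}. The associated Dynkin diagram is a chain of 4 nodes with a double edge at one end; the terminal node there is the unique short simple root (B_4), so the type is B_4 (the algebra so(9)).

B_4 (so(9))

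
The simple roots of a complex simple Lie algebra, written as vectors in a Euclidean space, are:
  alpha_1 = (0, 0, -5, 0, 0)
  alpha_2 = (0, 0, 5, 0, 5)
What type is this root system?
B_2

Compute the Cartan integers a_ij = 2(alpha_i, alpha_j)/(alpha_j, alpha_j); the resulting 2x2 Cartan matrix is
[[2, -1], [-2, 2]].
The roots have two lengths (squared-length ratio 2:1); the short ones are alpha_{1}. The associated Dynkin diagram is a chain of 2 nodes with a double edge at one end; the terminal node there is the unique short simple root (B_2), so the type is B_2 (the algebra so(5)).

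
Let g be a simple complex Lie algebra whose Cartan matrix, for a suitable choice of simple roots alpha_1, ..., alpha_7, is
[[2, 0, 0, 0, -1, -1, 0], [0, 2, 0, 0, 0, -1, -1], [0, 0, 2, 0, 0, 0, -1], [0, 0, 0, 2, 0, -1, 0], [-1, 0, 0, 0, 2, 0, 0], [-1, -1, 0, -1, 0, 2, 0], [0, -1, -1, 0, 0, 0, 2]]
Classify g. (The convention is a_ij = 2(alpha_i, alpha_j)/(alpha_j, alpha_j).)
E_7

The matrix has rank 7 with 2's on the diagonal. Reading the off-diagonal entries as Dynkin edges (a single edge where a_ij = a_ji = -1; a double or triple edge where a_ij * a_ji = 2 or 3), the diagram is a chain of 6 nodes with one extra node attached to the third node from one end (E_7). One simple-root ordering that puts it in standard form is (alpha_5, alpha_4, alpha_1, alpha_6, alpha_2, alpha_7, alpha_3). So the algebra is type E_7.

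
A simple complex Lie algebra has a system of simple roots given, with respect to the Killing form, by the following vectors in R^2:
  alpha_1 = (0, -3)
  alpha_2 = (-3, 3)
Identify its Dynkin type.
Compute the Cartan integers a_ij = 2(alpha_i, alpha_j)/(alpha_j, alpha_j); the resulting 2x2 Cartan matrix is
[[2, -1], [-2, 2]].
The roots have two lengths (squared-length ratio 2:1); the short ones are alpha_{1}. The associated Dynkin diagram is a chain of 2 nodes with a double edge at one end; the terminal node there is the unique short simple root (B_2), so the type is B_2 (the algebra so(5)).

B_2 (so(5))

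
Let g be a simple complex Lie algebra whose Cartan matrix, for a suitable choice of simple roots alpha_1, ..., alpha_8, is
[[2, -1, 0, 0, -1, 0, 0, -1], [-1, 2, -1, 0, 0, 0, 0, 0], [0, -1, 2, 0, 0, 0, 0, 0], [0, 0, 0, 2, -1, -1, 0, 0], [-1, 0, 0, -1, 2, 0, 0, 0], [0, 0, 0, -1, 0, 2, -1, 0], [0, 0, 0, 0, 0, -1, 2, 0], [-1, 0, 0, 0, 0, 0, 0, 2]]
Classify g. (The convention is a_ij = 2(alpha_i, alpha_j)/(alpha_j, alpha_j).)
The matrix has rank 8 with 2's on the diagonal. Reading the off-diagonal entries as Dynkin edges (a single edge where a_ij = a_ji = -1; a double or triple edge where a_ij * a_ji = 2 or 3), the diagram is a chain of 7 nodes with one extra node attached to the third node from one end (E_8). One simple-root ordering that puts it in standard form is (alpha_3, alpha_8, alpha_2, alpha_1, alpha_5, alpha_4, alpha_6, alpha_7). So the algebra is type E_8.

E_8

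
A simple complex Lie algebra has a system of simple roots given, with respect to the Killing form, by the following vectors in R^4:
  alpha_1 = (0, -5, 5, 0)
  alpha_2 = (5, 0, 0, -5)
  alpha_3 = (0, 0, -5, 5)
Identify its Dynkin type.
A_3

Compute the Cartan integers a_ij = 2(alpha_i, alpha_j)/(alpha_j, alpha_j); the resulting 3x3 Cartan matrix is
[[2, 0, -1], [0, 2, -1], [-1, -1, 2]].
All simple roots have the same length, so the diagram is simply laced. The associated Dynkin diagram is a chain of 3 nodes with single edges (A_3), so the type is A_3 (the algebra sl(4)).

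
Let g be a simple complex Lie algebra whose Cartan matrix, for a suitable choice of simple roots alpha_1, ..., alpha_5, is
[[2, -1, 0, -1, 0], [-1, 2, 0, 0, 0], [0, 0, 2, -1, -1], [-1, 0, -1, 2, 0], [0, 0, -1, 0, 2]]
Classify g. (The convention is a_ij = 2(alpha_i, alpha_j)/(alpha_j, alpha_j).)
The matrix has rank 5 with 2's on the diagonal. Reading the off-diagonal entries as Dynkin edges (a single edge where a_ij = a_ji = -1; a double or triple edge where a_ij * a_ji = 2 or 3), the diagram is a chain of 5 nodes with single edges (A_5). One simple-root ordering that puts it in standard form is (alpha_2, alpha_1, alpha_4, alpha_3, alpha_5). So the algebra is type A_5, i.e. sl(6).

A_5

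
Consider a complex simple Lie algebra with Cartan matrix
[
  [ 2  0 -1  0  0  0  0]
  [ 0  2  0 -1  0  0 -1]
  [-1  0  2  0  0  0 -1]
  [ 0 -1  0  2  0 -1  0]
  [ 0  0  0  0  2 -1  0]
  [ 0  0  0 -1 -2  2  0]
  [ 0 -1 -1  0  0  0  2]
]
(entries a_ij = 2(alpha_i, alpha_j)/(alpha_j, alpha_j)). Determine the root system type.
B_7

The matrix has rank 7 with 2's on the diagonal. Reading the off-diagonal entries as Dynkin edges (a single edge where a_ij = a_ji = -1; a double or triple edge where a_ij * a_ji = 2 or 3), the diagram is a chain of 7 nodes with a double edge at one end; the terminal node there is the unique short simple root (B_7). One simple-root ordering that puts it in standard form is (alpha_1, alpha_3, alpha_7, alpha_2, alpha_4, alpha_6, alpha_5). So the algebra is type B_7, i.e. so(15).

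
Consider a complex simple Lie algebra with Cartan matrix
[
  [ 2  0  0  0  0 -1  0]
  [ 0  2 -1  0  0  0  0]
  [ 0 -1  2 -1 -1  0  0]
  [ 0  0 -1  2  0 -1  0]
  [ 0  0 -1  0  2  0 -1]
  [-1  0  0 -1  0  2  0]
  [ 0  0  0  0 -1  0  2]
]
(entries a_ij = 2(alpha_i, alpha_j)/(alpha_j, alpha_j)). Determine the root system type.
The matrix has rank 7 with 2's on the diagonal. Reading the off-diagonal entries as Dynkin edges (a single edge where a_ij = a_ji = -1; a double or triple edge where a_ij * a_ji = 2 or 3), the diagram is a chain of 6 nodes with one extra node attached to the third node from one end (E_7). One simple-root ordering that puts it in standard form is (alpha_7, alpha_2, alpha_5, alpha_3, alpha_4, alpha_6, alpha_1). So the algebra is type E_7.

E_7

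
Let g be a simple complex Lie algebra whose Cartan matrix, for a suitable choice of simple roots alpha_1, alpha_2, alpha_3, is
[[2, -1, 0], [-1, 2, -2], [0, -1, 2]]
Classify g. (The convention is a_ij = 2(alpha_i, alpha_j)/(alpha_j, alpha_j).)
The matrix has rank 3 with 2's on the diagonal. Reading the off-diagonal entries as Dynkin edges (a single edge where a_ij = a_ji = -1; a double or triple edge where a_ij * a_ji = 2 or 3), the diagram is a chain of 3 nodes with a double edge at one end; the terminal node there is the unique short simple root (B_3). One simple-root ordering that puts it in standard form is (alpha_1, alpha_2, alpha_3). So the algebra is type B_3, i.e. so(7).

B3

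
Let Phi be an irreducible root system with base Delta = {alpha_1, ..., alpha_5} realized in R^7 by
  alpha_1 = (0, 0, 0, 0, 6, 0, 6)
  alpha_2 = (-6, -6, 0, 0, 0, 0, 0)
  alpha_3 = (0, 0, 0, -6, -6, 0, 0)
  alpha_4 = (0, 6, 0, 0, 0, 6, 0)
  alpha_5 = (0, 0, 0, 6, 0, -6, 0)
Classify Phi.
Compute the Cartan integers a_ij = 2(alpha_i, alpha_j)/(alpha_j, alpha_j); the resulting 5x5 Cartan matrix is
[[2, 0, -1, 0, 0], [0, 2, 0, -1, 0], [-1, 0, 2, 0, -1], [0, -1, 0, 2, -1], [0, 0, -1, -1, 2]].
All simple roots have the same length, so the diagram is simply laced. The associated Dynkin diagram is a chain of 5 nodes with single edges (A_5), so the type is A_5 (the algebra sl(6)).

A5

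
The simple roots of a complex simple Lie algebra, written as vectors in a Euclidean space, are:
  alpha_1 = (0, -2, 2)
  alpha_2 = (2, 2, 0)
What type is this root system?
Compute the Cartan integers a_ij = 2(alpha_i, alpha_j)/(alpha_j, alpha_j); the resulting 2x2 Cartan matrix is
[[2, -1], [-1, 2]].
All simple roots have the same length, so the diagram is simply laced. The associated Dynkin diagram is a chain of 2 nodes with single edges (A_2), so the type is A_2 (the algebra sl(3)).

type A_2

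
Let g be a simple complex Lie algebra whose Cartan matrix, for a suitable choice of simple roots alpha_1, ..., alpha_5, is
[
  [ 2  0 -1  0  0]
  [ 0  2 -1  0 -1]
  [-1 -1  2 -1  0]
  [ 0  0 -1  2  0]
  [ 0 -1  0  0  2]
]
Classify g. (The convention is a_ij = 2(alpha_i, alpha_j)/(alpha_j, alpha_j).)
D_5

The matrix has rank 5 with 2's on the diagonal. Reading the off-diagonal entries as Dynkin edges (a single edge where a_ij = a_ji = -1; a double or triple edge where a_ij * a_ji = 2 or 3), the diagram is a chain of 3 nodes with a fork of two nodes at one end (D_5). One simple-root ordering that puts it in standard form is (alpha_5, alpha_2, alpha_3, alpha_4, alpha_1). So the algebra is type D_5, i.e. so(10).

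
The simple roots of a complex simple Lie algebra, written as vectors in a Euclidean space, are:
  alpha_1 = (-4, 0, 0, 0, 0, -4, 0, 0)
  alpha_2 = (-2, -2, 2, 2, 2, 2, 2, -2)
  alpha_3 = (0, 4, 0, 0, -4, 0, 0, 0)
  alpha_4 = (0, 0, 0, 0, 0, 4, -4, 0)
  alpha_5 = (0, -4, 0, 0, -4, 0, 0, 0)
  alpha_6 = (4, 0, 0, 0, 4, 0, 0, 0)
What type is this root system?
Compute the Cartan integers a_ij = 2(alpha_i, alpha_j)/(alpha_j, alpha_j); the resulting 6x6 Cartan matrix is
[[2, 0, 0, -1, 0, -1], [0, 2, -1, 0, 0, 0], [0, -1, 2, 0, 0, -1], [-1, 0, 0, 2, 0, 0], [0, 0, 0, 0, 2, -1], [-1, 0, -1, 0, -1, 2]].
All simple roots have the same length, so the diagram is simply laced. The associated Dynkin diagram is a chain of 5 nodes with one extra node attached to the third node from one end (E_6), so the type is E_6.

E_6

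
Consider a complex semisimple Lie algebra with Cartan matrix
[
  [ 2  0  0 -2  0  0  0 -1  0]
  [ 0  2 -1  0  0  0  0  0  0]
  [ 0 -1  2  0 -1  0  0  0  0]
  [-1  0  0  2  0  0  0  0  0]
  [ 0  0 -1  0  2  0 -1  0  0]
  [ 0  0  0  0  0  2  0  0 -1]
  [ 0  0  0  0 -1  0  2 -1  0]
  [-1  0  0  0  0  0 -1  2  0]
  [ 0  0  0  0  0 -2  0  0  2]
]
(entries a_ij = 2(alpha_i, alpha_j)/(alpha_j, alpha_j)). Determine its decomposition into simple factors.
The diagram associated to this matrix has two connected components: the simple roots {alpha_6, alpha_9} form a chain of 2 nodes with a double edge at one end; the terminal node there is the unique short simple root (B_2), and {alpha_1, alpha_2, alpha_3, alpha_4, alpha_5, alpha_7, alpha_8} form a chain of 7 nodes with a double edge at one end; the terminal node there is the unique short simple root (B_7). A semisimple Lie algebra decomposes uniquely as the direct sum of simple ideals, one per connected component of its Dynkin diagram, so g ≅ B_2 ⊕ B_7 (dimension 10 + 105 = 115).

B_2 + B_7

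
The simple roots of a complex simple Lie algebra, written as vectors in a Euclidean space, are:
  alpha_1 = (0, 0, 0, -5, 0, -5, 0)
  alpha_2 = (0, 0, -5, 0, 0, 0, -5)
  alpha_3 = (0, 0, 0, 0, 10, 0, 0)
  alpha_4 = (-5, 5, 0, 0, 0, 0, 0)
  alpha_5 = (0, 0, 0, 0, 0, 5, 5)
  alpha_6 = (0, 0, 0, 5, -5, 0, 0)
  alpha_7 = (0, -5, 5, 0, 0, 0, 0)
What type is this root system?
Compute the Cartan integers a_ij = 2(alpha_i, alpha_j)/(alpha_j, alpha_j); the resulting 7x7 Cartan matrix is
[[2, 0, 0, 0, -1, -1, 0], [0, 2, 0, 0, -1, 0, -1], [0, 0, 2, 0, 0, -2, 0], [0, 0, 0, 2, 0, 0, -1], [-1, -1, 0, 0, 2, 0, 0], [-1, 0, -1, 0, 0, 2, 0], [0, -1, 0, -1, 0, 0, 2]].
The roots have two lengths (squared-length ratio 2:1); the short ones are alpha_{1,2,4,5,6,7}. The associated Dynkin diagram is a chain of 7 nodes with a double edge at one end; the terminal node there is the unique long simple root (C_7), so the type is C_7 (the algebra sp(14)).

type C_7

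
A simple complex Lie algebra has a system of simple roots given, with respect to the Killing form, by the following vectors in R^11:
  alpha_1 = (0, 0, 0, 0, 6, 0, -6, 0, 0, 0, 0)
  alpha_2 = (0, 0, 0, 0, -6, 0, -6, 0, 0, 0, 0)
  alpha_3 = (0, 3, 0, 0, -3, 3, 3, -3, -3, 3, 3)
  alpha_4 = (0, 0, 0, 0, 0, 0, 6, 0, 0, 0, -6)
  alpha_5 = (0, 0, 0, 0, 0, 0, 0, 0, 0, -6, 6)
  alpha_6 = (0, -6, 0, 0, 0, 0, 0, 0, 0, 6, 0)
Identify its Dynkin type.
E_6

Compute the Cartan integers a_ij = 2(alpha_i, alpha_j)/(alpha_j, alpha_j); the resulting 6x6 Cartan matrix is
[[2, 0, -1, -1, 0, 0], [0, 2, 0, -1, 0, 0], [-1, 0, 2, 0, 0, 0], [-1, -1, 0, 2, -1, 0], [0, 0, 0, -1, 2, -1], [0, 0, 0, 0, -1, 2]].
All simple roots have the same length, so the diagram is simply laced. The associated Dynkin diagram is a chain of 5 nodes with one extra node attached to the third node from one end (E_6), so the type is E_6.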